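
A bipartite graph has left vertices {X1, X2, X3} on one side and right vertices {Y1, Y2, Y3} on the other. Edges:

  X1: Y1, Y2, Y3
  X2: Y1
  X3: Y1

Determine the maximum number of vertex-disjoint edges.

Unit-capacity flow: source→left, listed edges, right→sink; max matching = max flow.
Augmenting path X1→Y1 (+1); matched 1.
Augmenting path X2→Y1→X1→Y2 (+1); matched 2.
No augmenting path remains; maximum matching = 2.
König certificate: {X1, Y1} is a vertex cover of size 2 (every listed pair touches it), so no matching can be larger.

2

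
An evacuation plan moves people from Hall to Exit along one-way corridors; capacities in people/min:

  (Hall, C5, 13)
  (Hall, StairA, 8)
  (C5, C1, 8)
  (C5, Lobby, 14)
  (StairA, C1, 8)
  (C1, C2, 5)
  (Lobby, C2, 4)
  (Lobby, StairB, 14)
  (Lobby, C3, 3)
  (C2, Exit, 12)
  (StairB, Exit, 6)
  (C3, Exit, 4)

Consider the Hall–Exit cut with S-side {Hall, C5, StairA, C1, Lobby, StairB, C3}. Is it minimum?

Given cut capacity: 5 + 4 + 6 + 4 = 19.
Augment Hall→C5→C1→C2→Exit: bottleneck 5, flow now 5.
Augment Hall→C5→Lobby→C2→Exit: bottleneck 4, flow now 9.
Augment Hall→C5→Lobby→StairB→Exit: bottleneck 4, flow now 13.
Augment Hall→StairA→C1→C5→Lobby→StairB→Exit: bottleneck 2, flow now 15. (uses reverse residual edge)
Augment Hall→StairA→C1→C5→Lobby→C3→Exit: bottleneck 3, flow now 18. (uses reverse residual edge)
No augmenting path remains; maximum flow = 18.
In the residual graph, reachable from Hall: {Hall, StairA, C1}.
Min-cut edges: Hall→C5 (13), C1→C2 (5); capacity 13 + 5 = 18.
Cut capacity 19 exceeds the max flow 18, so it is not minimum.

No — its capacity is 19, but the minimum cut has capacity 18.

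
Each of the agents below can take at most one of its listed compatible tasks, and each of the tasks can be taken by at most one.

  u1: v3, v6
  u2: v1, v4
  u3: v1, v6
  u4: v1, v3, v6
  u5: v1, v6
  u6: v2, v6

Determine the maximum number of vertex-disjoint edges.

5

Unit-capacity flow: source→left, listed edges, right→sink; max matching = max flow.
Augmenting path u1→v3 (+1); matched 1.
Augmenting path u2→v1 (+1); matched 2.
Augmenting path u3→v6 (+1); matched 3.
Augmenting path u6→v2 (+1); matched 4.
Augmenting path u4→v1→u2→v4 (+1); matched 5.
No augmenting path remains; maximum matching = 5.
König certificate: {u2, u6, v1, v3, v6} is a vertex cover of size 5 (every listed pair touches it), so no matching can be larger.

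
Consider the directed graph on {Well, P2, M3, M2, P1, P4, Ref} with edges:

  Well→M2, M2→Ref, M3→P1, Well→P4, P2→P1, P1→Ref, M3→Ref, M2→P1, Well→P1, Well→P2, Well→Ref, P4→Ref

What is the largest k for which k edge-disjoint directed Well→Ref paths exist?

Assign every edge capacity 1; by Menger, the answer equals the max flow.
Path Well→Ref (+1); total 1.
Path Well→M2→Ref (+1); total 2.
Path Well→P1→Ref (+1); total 3.
Path Well→P4→Ref (+1); total 4.
No residual Well→Ref path; max flow = 4.
Certifying cut of size 4: {P1→Ref, Well→M2, Well→P4, Well→Ref}.

4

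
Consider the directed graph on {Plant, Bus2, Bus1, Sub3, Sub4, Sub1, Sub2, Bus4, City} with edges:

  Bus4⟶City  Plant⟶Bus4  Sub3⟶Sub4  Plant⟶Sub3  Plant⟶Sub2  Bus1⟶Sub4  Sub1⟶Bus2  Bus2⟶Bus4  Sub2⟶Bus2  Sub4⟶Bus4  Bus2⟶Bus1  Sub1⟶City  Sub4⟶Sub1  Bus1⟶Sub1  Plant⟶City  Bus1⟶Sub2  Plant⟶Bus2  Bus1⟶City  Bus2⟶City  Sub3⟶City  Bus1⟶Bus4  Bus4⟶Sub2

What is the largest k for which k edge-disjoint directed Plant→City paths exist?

Assign every edge capacity 1; by Menger, the answer equals the max flow.
Path Plant→City (+1); total 1.
Path Plant→Bus2→City (+1); total 2.
Path Plant→Sub3→City (+1); total 3.
Path Plant→Bus4→City (+1); total 4.
Path Plant→Sub2→Bus2→Bus1→City (+1); total 5.
No residual Plant→City path; max flow = 5.
Certifying cut of size 5: {Plant→Bus2, Plant→Bus4, Plant→City, Plant→Sub2, Plant→Sub3}.

5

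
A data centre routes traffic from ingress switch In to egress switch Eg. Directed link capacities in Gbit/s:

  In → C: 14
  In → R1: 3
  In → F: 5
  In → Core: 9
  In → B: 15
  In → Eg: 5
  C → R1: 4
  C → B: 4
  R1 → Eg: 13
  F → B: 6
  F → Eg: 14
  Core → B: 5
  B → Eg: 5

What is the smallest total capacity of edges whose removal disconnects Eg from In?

22

Augment In→Eg: bottleneck 5, flow now 5.
Augment In→R1→Eg: bottleneck 3, flow now 8.
Augment In→F→Eg: bottleneck 5, flow now 13.
Augment In→B→Eg: bottleneck 5, flow now 18.
Augment In→C→R1→Eg: bottleneck 4, flow now 22.
No augmenting path remains; maximum flow = 22.
By max-flow min-cut, the minimum cut capacity equals the max flow.
In the residual graph, reachable from In: {In, C, Core, B}.
Min-cut edges: In→R1 (3), In→F (5), In→Eg (5), C→R1 (4), B→Eg (5); capacity 3 + 5 + 5 + 4 + 5 = 22.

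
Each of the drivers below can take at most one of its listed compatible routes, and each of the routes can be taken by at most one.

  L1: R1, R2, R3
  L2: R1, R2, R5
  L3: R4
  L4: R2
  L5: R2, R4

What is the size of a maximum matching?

4

Unit-capacity flow: source→left, listed edges, right→sink; max matching = max flow.
Augmenting path L1→R1 (+1); matched 1.
Augmenting path L2→R2 (+1); matched 2.
Augmenting path L3→R4 (+1); matched 3.
Augmenting path L4→R2→L2→R5 (+1); matched 4.
No augmenting path remains; maximum matching = 4.
König certificate: {L1, L2, R2, R4} is a vertex cover of size 4 (every listed pair touches it), so no matching can be larger.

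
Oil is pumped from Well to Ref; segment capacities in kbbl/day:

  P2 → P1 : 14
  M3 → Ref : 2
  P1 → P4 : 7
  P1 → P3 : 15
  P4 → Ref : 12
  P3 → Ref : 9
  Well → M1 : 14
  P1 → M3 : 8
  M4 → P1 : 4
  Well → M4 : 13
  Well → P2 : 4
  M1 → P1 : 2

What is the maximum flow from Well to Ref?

10

Augment Well→M4→P1→M3→Ref: bottleneck 2, flow now 2.
Augment Well→M4→P1→P4→Ref: bottleneck 2, flow now 4.
Augment Well→P2→P1→P4→Ref: bottleneck 4, flow now 8.
Augment Well→M1→P1→P4→Ref: bottleneck 1, flow now 9.
Augment Well→M1→P1→P3→Ref: bottleneck 1, flow now 10.
No augmenting path remains; maximum flow = 10.
In the residual graph, reachable from Well: {Well, M4, M1}.
Min-cut edges: Well→P2 (4), M4→P1 (4), M1→P1 (2); capacity 4 + 4 + 2 = 10.
This cut is saturated, so no flow can exceed 10.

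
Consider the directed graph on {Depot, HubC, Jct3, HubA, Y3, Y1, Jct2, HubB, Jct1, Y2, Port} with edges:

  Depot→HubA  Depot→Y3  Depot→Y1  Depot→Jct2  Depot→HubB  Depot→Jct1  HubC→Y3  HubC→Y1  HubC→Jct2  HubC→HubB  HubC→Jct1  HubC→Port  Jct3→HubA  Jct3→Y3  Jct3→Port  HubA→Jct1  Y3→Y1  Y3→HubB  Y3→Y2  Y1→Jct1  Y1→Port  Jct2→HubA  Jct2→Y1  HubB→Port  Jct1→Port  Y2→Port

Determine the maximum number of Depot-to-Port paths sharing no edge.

Assign every edge capacity 1; by Menger, the answer equals the max flow.
Path Depot→Y1→Port (+1); total 1.
Path Depot→HubB→Port (+1); total 2.
Path Depot→Jct1→Port (+1); total 3.
Path Depot→Y3→Y2→Port (+1); total 4.
No residual Depot→Port path; max flow = 4.
Certifying cut of size 4: {Depot→HubB, Depot→Y3, Jct1→Port, Y1→Port}.

4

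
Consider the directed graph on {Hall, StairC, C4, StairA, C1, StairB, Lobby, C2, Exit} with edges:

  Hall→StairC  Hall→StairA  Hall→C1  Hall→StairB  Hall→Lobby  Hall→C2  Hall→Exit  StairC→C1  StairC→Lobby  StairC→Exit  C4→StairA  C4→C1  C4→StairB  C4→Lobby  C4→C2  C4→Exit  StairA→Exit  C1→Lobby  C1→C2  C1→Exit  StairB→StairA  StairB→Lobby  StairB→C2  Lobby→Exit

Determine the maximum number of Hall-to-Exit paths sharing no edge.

5

Assign every edge capacity 1; by Menger, the answer equals the max flow.
Path Hall→Exit (+1); total 1.
Path Hall→StairC→Exit (+1); total 2.
Path Hall→StairA→Exit (+1); total 3.
Path Hall→C1→Exit (+1); total 4.
Path Hall→Lobby→Exit (+1); total 5.
No residual Hall→Exit path; max flow = 5.
Certifying cut of size 5: {Hall→C1, Hall→Exit, Hall→StairC, Lobby→Exit, StairA→Exit}.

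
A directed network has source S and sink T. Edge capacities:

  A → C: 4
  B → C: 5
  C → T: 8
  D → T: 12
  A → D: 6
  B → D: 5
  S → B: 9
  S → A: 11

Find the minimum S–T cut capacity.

Augment S→A→C→T: bottleneck 4, flow now 4.
Augment S→A→D→T: bottleneck 6, flow now 10.
Augment S→B→C→T: bottleneck 4, flow now 14.
Augment S→B→D→T: bottleneck 5, flow now 19.
No augmenting path remains; maximum flow = 19.
By max-flow min-cut, the minimum cut capacity equals the max flow.
In the residual graph, reachable from S: {S, A}.
Min-cut edges: S→B (9), A→C (4), A→D (6); capacity 9 + 4 + 6 = 19.

19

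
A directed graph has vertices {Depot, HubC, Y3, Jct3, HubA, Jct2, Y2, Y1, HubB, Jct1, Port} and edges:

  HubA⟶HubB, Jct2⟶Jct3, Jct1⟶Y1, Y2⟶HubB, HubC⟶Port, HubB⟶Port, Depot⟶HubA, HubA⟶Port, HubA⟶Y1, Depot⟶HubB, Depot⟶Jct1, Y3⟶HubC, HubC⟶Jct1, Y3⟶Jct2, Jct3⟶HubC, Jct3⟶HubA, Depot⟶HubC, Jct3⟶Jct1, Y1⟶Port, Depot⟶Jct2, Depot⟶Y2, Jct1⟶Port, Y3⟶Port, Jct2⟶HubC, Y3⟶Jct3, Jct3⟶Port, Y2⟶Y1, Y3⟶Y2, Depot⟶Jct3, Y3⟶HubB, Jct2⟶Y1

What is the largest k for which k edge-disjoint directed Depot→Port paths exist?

Assign every edge capacity 1; by Menger, the answer equals the max flow.
Path Depot→HubC→Port (+1); total 1.
Path Depot→Jct3→Port (+1); total 2.
Path Depot→HubA→Port (+1); total 3.
Path Depot→HubB→Port (+1); total 4.
Path Depot→Jct1→Port (+1); total 5.
Path Depot→Jct2→Y1→Port (+1); total 6.
No residual Depot→Port path; max flow = 6.
Certifying cut of size 6: {HubA→Port, HubB→Port, HubC→Port, Jct1→Port, Jct3→Port, Y1→Port}.

6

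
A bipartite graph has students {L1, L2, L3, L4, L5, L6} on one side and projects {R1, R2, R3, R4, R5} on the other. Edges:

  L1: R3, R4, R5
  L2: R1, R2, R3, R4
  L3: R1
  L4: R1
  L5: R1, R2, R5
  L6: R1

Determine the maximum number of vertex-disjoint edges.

4

Unit-capacity flow: source→left, listed edges, right→sink; max matching = max flow.
Augmenting path L1→R3 (+1); matched 1.
Augmenting path L2→R1 (+1); matched 2.
Augmenting path L5→R2 (+1); matched 3.
Augmenting path L3→R1→L2→R4 (+1); matched 4.
No augmenting path remains; maximum matching = 4.
König certificate: {L1, L2, L5, R1} is a vertex cover of size 4 (every listed pair touches it), so no matching can be larger.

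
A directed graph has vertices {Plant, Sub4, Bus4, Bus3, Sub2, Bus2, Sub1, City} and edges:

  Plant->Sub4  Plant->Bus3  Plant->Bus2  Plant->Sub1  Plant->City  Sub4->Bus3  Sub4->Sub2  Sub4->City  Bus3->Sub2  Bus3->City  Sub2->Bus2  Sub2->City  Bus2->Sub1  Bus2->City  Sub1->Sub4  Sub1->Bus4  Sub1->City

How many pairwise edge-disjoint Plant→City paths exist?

Assign every edge capacity 1; by Menger, the answer equals the max flow.
Path Plant→City (+1); total 1.
Path Plant→Sub4→City (+1); total 2.
Path Plant→Bus3→City (+1); total 3.
Path Plant→Bus2→City (+1); total 4.
Path Plant→Sub1→City (+1); total 5.
No residual Plant→City path; max flow = 5.
Certifying cut of size 5: {Plant→Bus2, Plant→Bus3, Plant→City, Plant→Sub1, Plant→Sub4}.

5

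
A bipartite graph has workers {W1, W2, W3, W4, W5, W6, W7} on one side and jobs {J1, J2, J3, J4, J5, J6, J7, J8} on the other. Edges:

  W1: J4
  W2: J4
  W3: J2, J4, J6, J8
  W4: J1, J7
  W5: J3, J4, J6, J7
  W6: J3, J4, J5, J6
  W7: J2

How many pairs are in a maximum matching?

6

Unit-capacity flow: source→left, listed edges, right→sink; max matching = max flow.
Augmenting path W1→J4 (+1); matched 1.
Augmenting path W3→J2 (+1); matched 2.
Augmenting path W4→J1 (+1); matched 3.
Augmenting path W5→J3 (+1); matched 4.
Augmenting path W6→J5 (+1); matched 5.
Augmenting path W7→J2→W3→J6 (+1); matched 6.
No augmenting path remains; maximum matching = 6.
König certificate: {W3, W4, W5, W6, W7, J4} is a vertex cover of size 6 (every listed pair touches it), so no matching can be larger.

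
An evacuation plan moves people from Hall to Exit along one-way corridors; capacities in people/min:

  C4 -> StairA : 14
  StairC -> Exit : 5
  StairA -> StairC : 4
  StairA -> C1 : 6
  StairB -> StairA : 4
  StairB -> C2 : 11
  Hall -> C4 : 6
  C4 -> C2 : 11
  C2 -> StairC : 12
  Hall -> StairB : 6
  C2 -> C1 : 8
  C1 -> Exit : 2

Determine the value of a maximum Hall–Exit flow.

Augment Hall→StairB→StairA→StairC→Exit: bottleneck 4, flow now 4.
Augment Hall→StairB→C2→StairC→Exit: bottleneck 1, flow now 5.
Augment Hall→StairB→C2→C1→Exit: bottleneck 1, flow now 6.
Augment Hall→C4→StairA→C1→Exit: bottleneck 1, flow now 7.
No augmenting path remains; maximum flow = 7.
In the residual graph, reachable from Hall: {Hall, StairB, C4, StairA, C2, StairC, C1}.
Min-cut edges: StairC→Exit (5), C1→Exit (2); capacity 5 + 2 = 7.
This cut is saturated, so no flow can exceed 7.

7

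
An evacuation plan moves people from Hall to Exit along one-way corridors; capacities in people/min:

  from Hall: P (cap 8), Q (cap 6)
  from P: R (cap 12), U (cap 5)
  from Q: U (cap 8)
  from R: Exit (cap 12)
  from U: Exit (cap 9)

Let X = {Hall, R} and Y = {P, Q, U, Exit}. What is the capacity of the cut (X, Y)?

Edges leaving {Hall, R}: Hall→P (8), Hall→Q (6), R→Exit (12).
Cut capacity = 8 + 6 + 12 = 26.

26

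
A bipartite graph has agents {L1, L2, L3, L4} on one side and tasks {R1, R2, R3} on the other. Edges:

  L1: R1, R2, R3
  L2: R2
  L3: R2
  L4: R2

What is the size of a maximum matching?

2

Unit-capacity flow: source→left, listed edges, right→sink; max matching = max flow.
Augmenting path L1→R1 (+1); matched 1.
Augmenting path L2→R2 (+1); matched 2.
No augmenting path remains; maximum matching = 2.
König certificate: {L1, R2} is a vertex cover of size 2 (every listed pair touches it), so no matching can be larger.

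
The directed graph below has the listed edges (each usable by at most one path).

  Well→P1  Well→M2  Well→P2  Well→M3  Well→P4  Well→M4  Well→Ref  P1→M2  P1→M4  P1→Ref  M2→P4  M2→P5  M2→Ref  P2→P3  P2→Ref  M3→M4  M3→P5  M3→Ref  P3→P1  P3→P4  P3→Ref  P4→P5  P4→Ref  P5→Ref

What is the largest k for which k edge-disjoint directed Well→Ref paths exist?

Assign every edge capacity 1; by Menger, the answer equals the max flow.
Path Well→Ref (+1); total 1.
Path Well→P1→Ref (+1); total 2.
Path Well→M2→Ref (+1); total 3.
Path Well→P2→Ref (+1); total 4.
Path Well→M3→Ref (+1); total 5.
Path Well→P4→Ref (+1); total 6.
No residual Well→Ref path; max flow = 6.
Certifying cut of size 6: {Well→M2, Well→M3, Well→P1, Well→P2, Well→P4, Well→Ref}.

6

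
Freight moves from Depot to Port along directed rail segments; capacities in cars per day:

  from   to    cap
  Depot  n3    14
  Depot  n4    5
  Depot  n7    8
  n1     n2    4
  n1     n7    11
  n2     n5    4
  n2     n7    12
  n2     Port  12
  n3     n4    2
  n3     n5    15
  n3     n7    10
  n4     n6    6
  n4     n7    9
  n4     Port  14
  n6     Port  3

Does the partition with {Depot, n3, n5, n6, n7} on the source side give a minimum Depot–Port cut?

Given cut capacity: 5 + 2 + 3 = 10.
Augment Depot→n4→Port: bottleneck 5, flow now 5.
Augment Depot→n3→n4→Port: bottleneck 2, flow now 7.
No augmenting path remains; maximum flow = 7.
In the residual graph, reachable from Depot: {Depot, n3, n5, n7}.
Min-cut edges: Depot→n4 (5), n3→n4 (2); capacity 5 + 2 = 7.
Cut capacity 10 exceeds the max flow 7, so it is not minimum.

No — its capacity is 10, but the minimum cut has capacity 7.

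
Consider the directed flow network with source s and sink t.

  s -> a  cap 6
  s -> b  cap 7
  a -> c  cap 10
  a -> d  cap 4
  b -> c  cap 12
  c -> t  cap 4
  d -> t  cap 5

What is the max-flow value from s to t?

Augment s→a→c→t: bottleneck 4, flow now 4.
Augment s→a→d→t: bottleneck 2, flow now 6.
Augment s→b→c→a→d→t: bottleneck 2, flow now 8. (uses reverse residual edge)
No augmenting path remains; maximum flow = 8.
In the residual graph, reachable from s: {s, a, b, c}.
Min-cut edges: a→d (4), c→t (4); capacity 4 + 4 = 8.
This cut is saturated, so no flow can exceed 8.

8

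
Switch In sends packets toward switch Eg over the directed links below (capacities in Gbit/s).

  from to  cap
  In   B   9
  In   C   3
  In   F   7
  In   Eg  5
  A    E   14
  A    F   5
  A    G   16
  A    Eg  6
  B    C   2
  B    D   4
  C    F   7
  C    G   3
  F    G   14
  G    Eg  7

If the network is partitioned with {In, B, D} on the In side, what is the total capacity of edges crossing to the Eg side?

17

Edges leaving {In, B, D}: In→C (3), In→F (7), In→Eg (5), B→C (2).
Cut capacity = 3 + 7 + 5 + 2 = 17.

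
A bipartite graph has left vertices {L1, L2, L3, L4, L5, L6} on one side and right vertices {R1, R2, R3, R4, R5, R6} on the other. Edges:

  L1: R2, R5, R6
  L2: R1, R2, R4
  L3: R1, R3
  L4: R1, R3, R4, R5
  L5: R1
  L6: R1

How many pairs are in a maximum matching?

5

Unit-capacity flow: source→left, listed edges, right→sink; max matching = max flow.
Augmenting path L1→R2 (+1); matched 1.
Augmenting path L2→R1 (+1); matched 2.
Augmenting path L3→R3 (+1); matched 3.
Augmenting path L4→R4 (+1); matched 4.
Augmenting path L5→R1→L2→R2→L1→R5 (+1); matched 5.
No augmenting path remains; maximum matching = 5.
König certificate: {L1, L2, L3, L4, R1} is a vertex cover of size 5 (every listed pair touches it), so no matching can be larger.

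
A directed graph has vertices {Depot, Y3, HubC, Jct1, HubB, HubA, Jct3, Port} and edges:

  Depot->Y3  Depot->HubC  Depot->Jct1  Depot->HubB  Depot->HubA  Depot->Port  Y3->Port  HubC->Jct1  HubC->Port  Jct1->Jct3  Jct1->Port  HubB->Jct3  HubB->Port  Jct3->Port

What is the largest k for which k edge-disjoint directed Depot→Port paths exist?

Assign every edge capacity 1; by Menger, the answer equals the max flow.
Path Depot→Port (+1); total 1.
Path Depot→Y3→Port (+1); total 2.
Path Depot→HubC→Port (+1); total 3.
Path Depot→Jct1→Port (+1); total 4.
Path Depot→HubB→Port (+1); total 5.
No residual Depot→Port path; max flow = 5.
Certifying cut of size 5: {Depot→HubB, Depot→HubC, Depot→Jct1, Depot→Port, Depot→Y3}.

5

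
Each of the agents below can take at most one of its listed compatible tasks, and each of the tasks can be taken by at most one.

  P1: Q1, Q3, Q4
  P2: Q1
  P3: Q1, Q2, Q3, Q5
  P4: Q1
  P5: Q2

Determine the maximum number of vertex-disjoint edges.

Unit-capacity flow: source→left, listed edges, right→sink; max matching = max flow.
Augmenting path P1→Q1 (+1); matched 1.
Augmenting path P3→Q2 (+1); matched 2.
Augmenting path P2→Q1→P1→Q3 (+1); matched 3.
Augmenting path P5→Q2→P3→Q5 (+1); matched 4.
No augmenting path remains; maximum matching = 4.
König certificate: {P1, P3, P5, Q1} is a vertex cover of size 4 (every listed pair touches it), so no matching can be larger.

4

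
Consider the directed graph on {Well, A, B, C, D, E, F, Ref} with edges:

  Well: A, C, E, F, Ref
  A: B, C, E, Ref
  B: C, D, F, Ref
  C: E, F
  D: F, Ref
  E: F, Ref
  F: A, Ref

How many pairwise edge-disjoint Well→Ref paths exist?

Assign every edge capacity 1; by Menger, the answer equals the max flow.
Path Well→Ref (+1); total 1.
Path Well→A→Ref (+1); total 2.
Path Well→E→Ref (+1); total 3.
Path Well→F→Ref (+1); total 4.
Path Well→C→F→A→B→Ref (+1); total 5.
No residual Well→Ref path; max flow = 5.
Certifying cut of size 5: {Well→A, Well→C, Well→E, Well→F, Well→Ref}.

5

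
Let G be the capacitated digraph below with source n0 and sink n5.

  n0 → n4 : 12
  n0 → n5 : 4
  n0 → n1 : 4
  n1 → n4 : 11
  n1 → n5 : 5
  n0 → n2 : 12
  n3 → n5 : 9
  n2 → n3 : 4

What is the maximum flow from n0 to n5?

Augment n0→n5: bottleneck 4, flow now 4.
Augment n0→n1→n5: bottleneck 4, flow now 8.
Augment n0→n2→n3→n5: bottleneck 4, flow now 12.
No augmenting path remains; maximum flow = 12.
In the residual graph, reachable from n0: {n0, n2, n4}.
Min-cut edges: n0→n1 (4), n0→n5 (4), n2→n3 (4); capacity 4 + 4 + 4 = 12.
This cut is saturated, so no flow can exceed 12.

12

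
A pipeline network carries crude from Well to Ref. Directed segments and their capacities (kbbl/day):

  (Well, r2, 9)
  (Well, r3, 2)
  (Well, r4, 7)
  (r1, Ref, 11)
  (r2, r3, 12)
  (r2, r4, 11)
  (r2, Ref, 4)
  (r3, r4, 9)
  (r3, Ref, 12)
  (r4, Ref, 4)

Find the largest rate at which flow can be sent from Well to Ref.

15

Augment Well→r2→Ref: bottleneck 4, flow now 4.
Augment Well→r3→Ref: bottleneck 2, flow now 6.
Augment Well→r4→Ref: bottleneck 4, flow now 10.
Augment Well→r2→r3→Ref: bottleneck 5, flow now 15.
No augmenting path remains; maximum flow = 15.
In the residual graph, reachable from Well: {Well, r4}.
Min-cut edges: Well→r2 (9), Well→r3 (2), r4→Ref (4); capacity 9 + 2 + 4 = 15.
This cut is saturated, so no flow can exceed 15.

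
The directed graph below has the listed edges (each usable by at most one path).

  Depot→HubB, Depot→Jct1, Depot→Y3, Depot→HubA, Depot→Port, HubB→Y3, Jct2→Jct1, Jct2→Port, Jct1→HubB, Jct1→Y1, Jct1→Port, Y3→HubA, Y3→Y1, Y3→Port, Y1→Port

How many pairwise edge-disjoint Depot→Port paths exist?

Assign every edge capacity 1; by Menger, the answer equals the max flow.
Path Depot→Port (+1); total 1.
Path Depot→Jct1→Port (+1); total 2.
Path Depot→Y3→Port (+1); total 3.
Path Depot→HubB→Y3→Y1→Port (+1); total 4.
No residual Depot→Port path; max flow = 4.
Certifying cut of size 4: {Depot→HubB, Depot→Jct1, Depot→Port, Depot→Y3}.

4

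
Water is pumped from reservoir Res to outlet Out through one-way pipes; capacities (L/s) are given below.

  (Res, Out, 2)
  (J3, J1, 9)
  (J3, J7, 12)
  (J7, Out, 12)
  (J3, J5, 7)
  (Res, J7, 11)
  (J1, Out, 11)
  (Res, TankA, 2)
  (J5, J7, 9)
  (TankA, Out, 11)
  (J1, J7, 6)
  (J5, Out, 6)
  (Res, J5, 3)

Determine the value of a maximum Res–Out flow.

18

Augment Res→Out: bottleneck 2, flow now 2.
Augment Res→TankA→Out: bottleneck 2, flow now 4.
Augment Res→J5→Out: bottleneck 3, flow now 7.
Augment Res→J7→Out: bottleneck 11, flow now 18.
No augmenting path remains; maximum flow = 18.
In the residual graph, reachable from Res: {Res}.
Min-cut edges: Res→TankA (2), Res→J5 (3), Res→J7 (11), Res→Out (2); capacity 2 + 3 + 11 + 2 = 18.
This cut is saturated, so no flow can exceed 18.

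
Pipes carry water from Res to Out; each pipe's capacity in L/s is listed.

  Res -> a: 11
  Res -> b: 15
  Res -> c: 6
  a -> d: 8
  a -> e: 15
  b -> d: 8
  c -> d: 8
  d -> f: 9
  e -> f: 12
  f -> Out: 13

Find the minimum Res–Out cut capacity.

13

Augment Res→a→d→f→Out: bottleneck 8, flow now 8.
Augment Res→a→e→f→Out: bottleneck 3, flow now 11.
Augment Res→b→d→f→Out: bottleneck 1, flow now 12.
Augment Res→b→d→a→e→f→Out: bottleneck 1, flow now 13. (uses reverse residual edge)
No augmenting path remains; maximum flow = 13.
By max-flow min-cut, the minimum cut capacity equals the max flow.
In the residual graph, reachable from Res: {Res, a, b, c, d, e, f}.
Min-cut edges: f→Out (13); capacity 13 = 13.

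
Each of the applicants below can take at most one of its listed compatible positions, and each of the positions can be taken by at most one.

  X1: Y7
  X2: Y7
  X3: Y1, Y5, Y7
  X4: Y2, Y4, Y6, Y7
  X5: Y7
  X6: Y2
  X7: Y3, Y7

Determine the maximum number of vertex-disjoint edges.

5

Unit-capacity flow: source→left, listed edges, right→sink; max matching = max flow.
Augmenting path X1→Y7 (+1); matched 1.
Augmenting path X3→Y1 (+1); matched 2.
Augmenting path X4→Y2 (+1); matched 3.
Augmenting path X7→Y3 (+1); matched 4.
Augmenting path X6→Y2→X4→Y4 (+1); matched 5.
No augmenting path remains; maximum matching = 5.
König certificate: {X3, X4, X6, X7, Y7} is a vertex cover of size 5 (every listed pair touches it), so no matching can be larger.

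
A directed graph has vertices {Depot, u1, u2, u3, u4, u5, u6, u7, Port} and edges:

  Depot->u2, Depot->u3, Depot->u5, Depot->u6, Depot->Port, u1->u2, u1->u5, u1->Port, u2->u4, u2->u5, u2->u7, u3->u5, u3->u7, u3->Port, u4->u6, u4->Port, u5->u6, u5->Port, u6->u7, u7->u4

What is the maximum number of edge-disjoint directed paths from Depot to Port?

Assign every edge capacity 1; by Menger, the answer equals the max flow.
Path Depot→Port (+1); total 1.
Path Depot→u3→Port (+1); total 2.
Path Depot→u5→Port (+1); total 3.
Path Depot→u2→u4→Port (+1); total 4.
No residual Depot→Port path; max flow = 4.
Certifying cut of size 4: {Depot→Port, Depot→u3, u4→Port, u5→Port}.

4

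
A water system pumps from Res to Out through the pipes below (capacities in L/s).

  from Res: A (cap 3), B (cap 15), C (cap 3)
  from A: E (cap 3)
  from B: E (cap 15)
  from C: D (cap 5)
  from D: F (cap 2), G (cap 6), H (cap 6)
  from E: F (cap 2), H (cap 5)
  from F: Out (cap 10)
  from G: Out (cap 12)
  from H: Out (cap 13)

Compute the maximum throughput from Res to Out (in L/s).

10

Augment Res→A→E→F→Out: bottleneck 2, flow now 2.
Augment Res→A→E→H→Out: bottleneck 1, flow now 3.
Augment Res→B→E→H→Out: bottleneck 4, flow now 7.
Augment Res→C→D→F→Out: bottleneck 2, flow now 9.
Augment Res→C→D→G→Out: bottleneck 1, flow now 10.
No augmenting path remains; maximum flow = 10.
In the residual graph, reachable from Res: {Res, A, B, E}.
Min-cut edges: Res→C (3), E→F (2), E→H (5); capacity 3 + 2 + 5 = 10.
This cut is saturated, so no flow can exceed 10.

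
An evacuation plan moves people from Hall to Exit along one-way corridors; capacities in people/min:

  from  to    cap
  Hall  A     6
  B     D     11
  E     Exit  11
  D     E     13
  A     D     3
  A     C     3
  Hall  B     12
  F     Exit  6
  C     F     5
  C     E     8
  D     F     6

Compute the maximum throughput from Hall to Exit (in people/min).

Augment Hall→A→C→E→Exit: bottleneck 3, flow now 3.
Augment Hall→A→D→E→Exit: bottleneck 3, flow now 6.
Augment Hall→B→D→E→Exit: bottleneck 5, flow now 11.
Augment Hall→B→D→F→Exit: bottleneck 6, flow now 17.
No augmenting path remains; maximum flow = 17.
In the residual graph, reachable from Hall: {Hall, B}.
Min-cut edges: Hall→A (6), B→D (11); capacity 6 + 11 = 17.
This cut is saturated, so no flow can exceed 17.

17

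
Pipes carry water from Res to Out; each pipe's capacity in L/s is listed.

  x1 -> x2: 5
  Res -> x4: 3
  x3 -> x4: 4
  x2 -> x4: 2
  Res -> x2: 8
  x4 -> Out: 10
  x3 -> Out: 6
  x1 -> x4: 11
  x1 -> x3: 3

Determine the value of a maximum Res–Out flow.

Augment Res→x4→Out: bottleneck 3, flow now 3.
Augment Res→x2→x4→Out: bottleneck 2, flow now 5.
No augmenting path remains; maximum flow = 5.
In the residual graph, reachable from Res: {Res, x2}.
Min-cut edges: Res→x4 (3), x2→x4 (2); capacity 3 + 2 = 5.
This cut is saturated, so no flow can exceed 5.

5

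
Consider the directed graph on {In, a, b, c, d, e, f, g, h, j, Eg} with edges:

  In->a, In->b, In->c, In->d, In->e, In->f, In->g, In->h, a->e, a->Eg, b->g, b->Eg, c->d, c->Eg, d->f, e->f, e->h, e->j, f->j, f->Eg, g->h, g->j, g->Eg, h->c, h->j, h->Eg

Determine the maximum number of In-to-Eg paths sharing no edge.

Assign every edge capacity 1; by Menger, the answer equals the max flow.
Path In→a→Eg (+1); total 1.
Path In→b→Eg (+1); total 2.
Path In→c→Eg (+1); total 3.
Path In→f→Eg (+1); total 4.
Path In→g→Eg (+1); total 5.
Path In→h→Eg (+1); total 6.
No residual In→Eg path; max flow = 6.
Certifying cut of size 6: {In→a, In→b, In→g, c→Eg, f→Eg, h→Eg}.

6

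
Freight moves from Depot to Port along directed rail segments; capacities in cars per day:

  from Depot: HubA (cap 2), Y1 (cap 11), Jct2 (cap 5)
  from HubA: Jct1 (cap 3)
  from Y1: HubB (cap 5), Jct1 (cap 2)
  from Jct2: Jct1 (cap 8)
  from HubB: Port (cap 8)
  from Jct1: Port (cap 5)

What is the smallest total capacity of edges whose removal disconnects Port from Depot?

10

Augment Depot→HubA→Jct1→Port: bottleneck 2, flow now 2.
Augment Depot→Y1→HubB→Port: bottleneck 5, flow now 7.
Augment Depot→Y1→Jct1→Port: bottleneck 2, flow now 9.
Augment Depot→Jct2→Jct1→Port: bottleneck 1, flow now 10.
No augmenting path remains; maximum flow = 10.
By max-flow min-cut, the minimum cut capacity equals the max flow.
In the residual graph, reachable from Depot: {Depot, HubA, Y1, Jct2, Jct1}.
Min-cut edges: Y1→HubB (5), Jct1→Port (5); capacity 5 + 5 = 10.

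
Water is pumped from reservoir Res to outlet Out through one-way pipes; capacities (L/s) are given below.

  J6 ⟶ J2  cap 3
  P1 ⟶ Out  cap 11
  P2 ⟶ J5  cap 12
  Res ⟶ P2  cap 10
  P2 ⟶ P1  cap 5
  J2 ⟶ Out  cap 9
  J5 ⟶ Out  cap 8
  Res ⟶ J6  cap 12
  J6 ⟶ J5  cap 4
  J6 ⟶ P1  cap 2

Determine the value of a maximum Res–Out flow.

Augment Res→J6→P1→Out: bottleneck 2, flow now 2.
Augment Res→J6→J5→Out: bottleneck 4, flow now 6.
Augment Res→J6→J2→Out: bottleneck 3, flow now 9.
Augment Res→P2→P1→Out: bottleneck 5, flow now 14.
Augment Res→P2→J5→Out: bottleneck 4, flow now 18.
No augmenting path remains; maximum flow = 18.
In the residual graph, reachable from Res: {Res, J6, P2, J5}.
Min-cut edges: J6→P1 (2), J6→J2 (3), P2→P1 (5), J5→Out (8); capacity 2 + 3 + 5 + 8 = 18.
This cut is saturated, so no flow can exceed 18.

18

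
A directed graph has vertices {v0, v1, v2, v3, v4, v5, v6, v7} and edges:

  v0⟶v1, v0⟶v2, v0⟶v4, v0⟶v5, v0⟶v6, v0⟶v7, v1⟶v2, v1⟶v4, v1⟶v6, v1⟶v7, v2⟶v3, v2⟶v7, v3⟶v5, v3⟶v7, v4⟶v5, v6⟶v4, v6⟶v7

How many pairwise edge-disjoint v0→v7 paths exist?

4

Assign every edge capacity 1; by Menger, the answer equals the max flow.
Path v0→v7 (+1); total 1.
Path v0→v1→v7 (+1); total 2.
Path v0→v2→v7 (+1); total 3.
Path v0→v6→v7 (+1); total 4.
No residual v0→v7 path; max flow = 4.
Certifying cut of size 4: {v0→v1, v0→v2, v0→v6, v0→v7}.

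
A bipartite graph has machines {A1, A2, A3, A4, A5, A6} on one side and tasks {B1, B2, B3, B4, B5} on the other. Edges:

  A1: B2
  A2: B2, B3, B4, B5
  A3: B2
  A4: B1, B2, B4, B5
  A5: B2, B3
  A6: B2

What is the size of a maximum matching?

4

Unit-capacity flow: source→left, listed edges, right→sink; max matching = max flow.
Augmenting path A1→B2 (+1); matched 1.
Augmenting path A2→B3 (+1); matched 2.
Augmenting path A4→B1 (+1); matched 3.
Augmenting path A5→B3→A2→B4 (+1); matched 4.
No augmenting path remains; maximum matching = 4.
König certificate: {A2, A4, A5, B2} is a vertex cover of size 4 (every listed pair touches it), so no matching can be larger.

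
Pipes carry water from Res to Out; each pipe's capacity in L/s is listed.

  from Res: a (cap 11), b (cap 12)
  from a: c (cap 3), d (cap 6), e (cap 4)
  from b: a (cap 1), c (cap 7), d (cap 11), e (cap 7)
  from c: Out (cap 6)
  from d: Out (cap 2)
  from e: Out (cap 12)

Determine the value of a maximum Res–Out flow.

Augment Res→a→c→Out: bottleneck 3, flow now 3.
Augment Res→a→d→Out: bottleneck 2, flow now 5.
Augment Res→a→e→Out: bottleneck 4, flow now 9.
Augment Res→b→c→Out: bottleneck 3, flow now 12.
Augment Res→b→e→Out: bottleneck 7, flow now 19.
No augmenting path remains; maximum flow = 19.
In the residual graph, reachable from Res: {Res, a, b, c, d}.
Min-cut edges: a→e (4), b→e (7), c→Out (6), d→Out (2); capacity 4 + 7 + 6 + 2 = 19.
This cut is saturated, so no flow can exceed 19.

19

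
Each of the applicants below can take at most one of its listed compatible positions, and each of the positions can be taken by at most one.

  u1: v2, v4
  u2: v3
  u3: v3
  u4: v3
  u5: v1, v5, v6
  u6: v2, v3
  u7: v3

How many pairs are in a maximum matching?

Unit-capacity flow: source→left, listed edges, right→sink; max matching = max flow.
Augmenting path u1→v2 (+1); matched 1.
Augmenting path u2→v3 (+1); matched 2.
Augmenting path u5→v1 (+1); matched 3.
Augmenting path u6→v2→u1→v4 (+1); matched 4.
No augmenting path remains; maximum matching = 4.
König certificate: {u1, u5, u6, v3} is a vertex cover of size 4 (every listed pair touches it), so no matching can be larger.

4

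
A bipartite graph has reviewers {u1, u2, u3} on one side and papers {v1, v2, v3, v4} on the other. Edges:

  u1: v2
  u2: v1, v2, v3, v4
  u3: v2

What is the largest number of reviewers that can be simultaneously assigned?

2

Unit-capacity flow: source→left, listed edges, right→sink; max matching = max flow.
Augmenting path u1→v2 (+1); matched 1.
Augmenting path u2→v1 (+1); matched 2.
No augmenting path remains; maximum matching = 2.
König certificate: {u2, v2} is a vertex cover of size 2 (every listed pair touches it), so no matching can be larger.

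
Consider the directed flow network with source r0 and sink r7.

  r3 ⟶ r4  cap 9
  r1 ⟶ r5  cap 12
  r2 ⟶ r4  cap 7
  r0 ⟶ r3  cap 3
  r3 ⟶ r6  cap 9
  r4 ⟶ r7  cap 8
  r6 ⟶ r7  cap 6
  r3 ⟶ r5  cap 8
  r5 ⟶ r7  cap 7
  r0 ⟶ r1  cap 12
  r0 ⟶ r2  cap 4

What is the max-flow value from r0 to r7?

Augment r0→r1→r5→r7: bottleneck 7, flow now 7.
Augment r0→r2→r4→r7: bottleneck 4, flow now 11.
Augment r0→r3→r4→r7: bottleneck 3, flow now 14.
No augmenting path remains; maximum flow = 14.
In the residual graph, reachable from r0: {r0, r1, r5}.
Min-cut edges: r0→r2 (4), r0→r3 (3), r5→r7 (7); capacity 4 + 3 + 7 = 14.
This cut is saturated, so no flow can exceed 14.

14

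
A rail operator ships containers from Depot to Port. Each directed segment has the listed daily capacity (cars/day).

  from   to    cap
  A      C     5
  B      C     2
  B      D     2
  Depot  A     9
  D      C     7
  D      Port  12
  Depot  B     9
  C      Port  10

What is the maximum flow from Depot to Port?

Augment Depot→A→C→Port: bottleneck 5, flow now 5.
Augment Depot→B→C→Port: bottleneck 2, flow now 7.
Augment Depot→B→D→Port: bottleneck 2, flow now 9.
No augmenting path remains; maximum flow = 9.
In the residual graph, reachable from Depot: {Depot, A, B}.
Min-cut edges: A→C (5), B→C (2), B→D (2); capacity 5 + 2 + 2 = 9.
This cut is saturated, so no flow can exceed 9.

9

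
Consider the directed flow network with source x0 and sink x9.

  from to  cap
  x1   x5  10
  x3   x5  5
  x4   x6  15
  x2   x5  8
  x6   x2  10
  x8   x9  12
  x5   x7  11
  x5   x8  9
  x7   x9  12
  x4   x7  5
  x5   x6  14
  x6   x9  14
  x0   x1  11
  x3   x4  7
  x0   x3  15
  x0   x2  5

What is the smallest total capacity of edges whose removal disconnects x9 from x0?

Augment x0→x1→x5→x6→x9: bottleneck 10, flow now 10.
Augment x0→x2→x5→x6→x9: bottleneck 4, flow now 14.
Augment x0→x2→x5→x7→x9: bottleneck 1, flow now 15.
Augment x0→x3→x4→x7→x9: bottleneck 5, flow now 20.
Augment x0→x3→x5→x7→x9: bottleneck 5, flow now 25.
Augment x0→x3→x4→x6→x5→x7→x9: bottleneck 1, flow now 26. (uses reverse residual edge)
Augment x0→x3→x4→x6→x5→x8→x9: bottleneck 1, flow now 27. (uses reverse residual edge)
No augmenting path remains; maximum flow = 27.
By max-flow min-cut, the minimum cut capacity equals the max flow.
In the residual graph, reachable from x0: {x0, x1, x3}.
Min-cut edges: x0→x2 (5), x1→x5 (10), x3→x4 (7), x3→x5 (5); capacity 5 + 10 + 7 + 5 = 27.

27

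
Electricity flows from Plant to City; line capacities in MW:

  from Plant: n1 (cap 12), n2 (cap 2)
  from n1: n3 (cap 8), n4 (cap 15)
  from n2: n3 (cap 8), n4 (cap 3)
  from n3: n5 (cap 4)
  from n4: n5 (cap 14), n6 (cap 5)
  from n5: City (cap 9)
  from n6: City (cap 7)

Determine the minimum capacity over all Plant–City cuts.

14

Augment Plant→n1→n3→n5→City: bottleneck 4, flow now 4.
Augment Plant→n1→n4→n5→City: bottleneck 5, flow now 9.
Augment Plant→n1→n4→n6→City: bottleneck 3, flow now 12.
Augment Plant→n2→n4→n6→City: bottleneck 2, flow now 14.
No augmenting path remains; maximum flow = 14.
By max-flow min-cut, the minimum cut capacity equals the max flow.
In the residual graph, reachable from Plant: {Plant}.
Min-cut edges: Plant→n1 (12), Plant→n2 (2); capacity 12 + 2 = 14.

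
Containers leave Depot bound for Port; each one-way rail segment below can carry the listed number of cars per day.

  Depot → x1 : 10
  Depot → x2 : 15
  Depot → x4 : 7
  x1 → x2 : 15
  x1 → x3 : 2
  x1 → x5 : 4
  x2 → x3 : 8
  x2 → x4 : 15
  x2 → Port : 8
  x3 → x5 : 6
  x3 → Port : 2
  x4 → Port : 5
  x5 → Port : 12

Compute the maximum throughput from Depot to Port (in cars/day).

Augment Depot→x2→Port: bottleneck 8, flow now 8.
Augment Depot→x4→Port: bottleneck 5, flow now 13.
Augment Depot→x1→x3→Port: bottleneck 2, flow now 15.
Augment Depot→x1→x5→Port: bottleneck 4, flow now 19.
Augment Depot→x2→x3→x5→Port: bottleneck 6, flow now 25.
No augmenting path remains; maximum flow = 25.
In the residual graph, reachable from Depot: {Depot, x1, x2, x3, x4}.
Min-cut edges: x1→x5 (4), x2→Port (8), x3→x5 (6), x3→Port (2), x4→Port (5); capacity 4 + 8 + 6 + 2 + 5 = 25.
This cut is saturated, so no flow can exceed 25.

25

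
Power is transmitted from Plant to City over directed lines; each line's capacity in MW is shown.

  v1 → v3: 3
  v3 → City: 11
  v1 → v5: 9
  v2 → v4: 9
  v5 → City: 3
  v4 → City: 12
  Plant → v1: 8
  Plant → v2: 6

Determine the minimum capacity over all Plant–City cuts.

12

Augment Plant→v1→v3→City: bottleneck 3, flow now 3.
Augment Plant→v1→v5→City: bottleneck 3, flow now 6.
Augment Plant→v2→v4→City: bottleneck 6, flow now 12.
No augmenting path remains; maximum flow = 12.
By max-flow min-cut, the minimum cut capacity equals the max flow.
In the residual graph, reachable from Plant: {Plant, v1, v5}.
Min-cut edges: Plant→v2 (6), v1→v3 (3), v5→City (3); capacity 6 + 3 + 3 = 12.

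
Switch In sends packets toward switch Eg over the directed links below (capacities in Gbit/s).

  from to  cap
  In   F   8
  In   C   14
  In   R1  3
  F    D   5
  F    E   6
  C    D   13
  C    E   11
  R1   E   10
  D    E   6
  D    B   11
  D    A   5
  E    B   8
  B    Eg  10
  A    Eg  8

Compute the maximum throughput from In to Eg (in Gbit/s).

15

Augment In→F→D→B→Eg: bottleneck 5, flow now 5.
Augment In→F→E→B→Eg: bottleneck 3, flow now 8.
Augment In→C→D→B→Eg: bottleneck 2, flow now 10.
Augment In→C→D→A→Eg: bottleneck 5, flow now 15.
No augmenting path remains; maximum flow = 15.
In the residual graph, reachable from In: {In, F, C, R1, D, E, B}.
Min-cut edges: D→A (5), B→Eg (10); capacity 5 + 10 = 15.
This cut is saturated, so no flow can exceed 15.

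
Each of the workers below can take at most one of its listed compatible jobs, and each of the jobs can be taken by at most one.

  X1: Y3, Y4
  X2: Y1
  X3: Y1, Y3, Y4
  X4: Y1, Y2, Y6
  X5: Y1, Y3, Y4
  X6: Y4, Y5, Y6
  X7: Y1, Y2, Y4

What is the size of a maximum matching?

Unit-capacity flow: source→left, listed edges, right→sink; max matching = max flow.
Augmenting path X1→Y3 (+1); matched 1.
Augmenting path X2→Y1 (+1); matched 2.
Augmenting path X3→Y4 (+1); matched 3.
Augmenting path X4→Y2 (+1); matched 4.
Augmenting path X6→Y5 (+1); matched 5.
Augmenting path X7→Y2→X4→Y6 (+1); matched 6.
No augmenting path remains; maximum matching = 6.
König certificate: {X4, X6, X7, Y1, Y3, Y4} is a vertex cover of size 6 (every listed pair touches it), so no matching can be larger.

6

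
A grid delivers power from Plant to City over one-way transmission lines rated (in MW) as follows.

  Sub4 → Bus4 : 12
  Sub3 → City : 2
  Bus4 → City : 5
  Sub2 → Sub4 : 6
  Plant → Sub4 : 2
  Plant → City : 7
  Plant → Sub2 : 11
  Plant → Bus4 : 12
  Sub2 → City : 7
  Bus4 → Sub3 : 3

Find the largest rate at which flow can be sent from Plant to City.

21

Augment Plant→City: bottleneck 7, flow now 7.
Augment Plant→Sub2→City: bottleneck 7, flow now 14.
Augment Plant→Bus4→City: bottleneck 5, flow now 19.
Augment Plant→Bus4→Sub3→City: bottleneck 2, flow now 21.
No augmenting path remains; maximum flow = 21.
In the residual graph, reachable from Plant: {Plant, Sub4, Sub2, Bus4, Sub3}.
Min-cut edges: Plant→City (7), Sub2→City (7), Bus4→City (5), Sub3→City (2); capacity 7 + 7 + 5 + 2 = 21.
This cut is saturated, so no flow can exceed 21.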